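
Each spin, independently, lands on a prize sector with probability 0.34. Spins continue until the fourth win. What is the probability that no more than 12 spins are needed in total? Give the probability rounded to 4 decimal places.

Finishing within 12 spins ⇔ at least 4 successes in the first 12. With X ~ Binomial(12, 0.34), P(Y ≤ 12) = 1 − P(X ≤ 3).
  k=0: C(12,0)·0.34^0·0.66^12 = 0.006832
  k=1: C(12,1)·0.34^1·0.66^11 = 0.042232
  k=2: C(12,2)·0.34^2·0.66^10 = 0.119658
  k=3: C(12,3)·0.34^3·0.66^9 = 0.205473
1 − 0.374195 = 0.625805

0.6258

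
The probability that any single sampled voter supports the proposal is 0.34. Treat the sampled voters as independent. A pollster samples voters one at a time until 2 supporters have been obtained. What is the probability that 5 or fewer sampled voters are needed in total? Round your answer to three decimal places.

0.552

Finishing within 5 sampled voters ⇔ at least 2 successes in the first 5. With X ~ Binomial(5, 0.34), P(Y ≤ 5) = 1 − P(X ≤ 1).
  k=0: C(5,0)·0.34^0·0.66^5 = 0.12523
  k=1: C(5,1)·0.34^1·0.66^4 = 0.32257
1 − 0.44780 = 0.55220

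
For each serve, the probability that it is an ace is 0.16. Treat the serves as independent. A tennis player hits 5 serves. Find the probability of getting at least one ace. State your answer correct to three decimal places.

P(at least one) = 1 − P(none) = 1 − (1 − 0.16)^5
= 1 − 0.41821 = 0.58179

0.582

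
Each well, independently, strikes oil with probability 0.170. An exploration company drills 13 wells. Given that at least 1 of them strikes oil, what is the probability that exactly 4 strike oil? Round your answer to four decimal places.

0.1225

X ~ Binomial(13, 0.17). Want P(X=4 | X≥1) = P(X=4) / P(X≥1).
P(X=4) = C(13,4)·0.17^4·0.83^9 = 0.111636
P(X≥1) = 1 − 0.088719 = 0.911281
Ratio = 0.111636 / 0.911281 = 0.122505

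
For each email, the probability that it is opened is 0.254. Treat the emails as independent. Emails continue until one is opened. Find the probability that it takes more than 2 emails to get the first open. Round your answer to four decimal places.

Y = number of emails to the first success; geometric, p = 0.254.
P(Y > 2) = P(first 2 all fail) = (1−p)^2 = 0.556516

0.5565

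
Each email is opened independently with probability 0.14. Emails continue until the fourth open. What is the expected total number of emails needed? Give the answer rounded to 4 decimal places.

28.5714

Y = total emails until the fourth success; negative binomial with r=4, p=0.14.
E[Y] = r / p = 4 / 0.14 = 28.571429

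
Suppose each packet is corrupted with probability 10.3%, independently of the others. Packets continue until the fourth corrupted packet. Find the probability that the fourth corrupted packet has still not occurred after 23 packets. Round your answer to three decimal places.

Needing more than 23 packets ⇔ fewer than 4 successes in the first 23. With X ~ Binomial(23, 0.103), P(Y > 23) = P(X ≤ 3).
  k=0: C(23,0)·0.103^0·0.897^23 = 0.08208
  k=1: C(23,1)·0.103^1·0.897^22 = 0.21677
  k=2: C(23,2)·0.103^2·0.897^21 = 0.27380
  k=3: C(23,3)·0.103^3·0.897^20 = 0.22008
P(X ≤ 3) = 0.79273

0.793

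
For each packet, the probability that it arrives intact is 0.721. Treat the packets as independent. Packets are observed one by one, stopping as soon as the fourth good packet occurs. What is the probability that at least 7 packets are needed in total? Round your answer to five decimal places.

Needing more than 6 packets ⇔ fewer than 4 successes in the first 6. With X ~ Binomial(6, 0.721), P(Y > 6) = P(X ≤ 3).
  k=0: C(6,0)·0.721^0·0.279^6 = 0.0004717
  k=1: C(6,1)·0.721^1·0.279^5 = 0.0073132
  k=2: C(6,2)·0.721^2·0.279^4 = 0.0472475
  k=3: C(6,3)·0.721^3·0.279^3 = 0.1627978
P(X ≤ 3) = 0.2178301

0.21783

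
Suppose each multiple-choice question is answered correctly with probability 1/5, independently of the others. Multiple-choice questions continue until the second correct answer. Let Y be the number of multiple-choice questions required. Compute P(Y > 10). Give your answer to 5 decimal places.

0.37581

Needing more than 10 multiple-choice questions ⇔ fewer than 2 successes in the first 10. With X ~ Binomial(10, 0.20), P(Y > 10) = P(X ≤ 1).
  k=0: C(10,0)·0.20^0·0.80^10 = 0.1073742
  k=1: C(10,1)·0.20^1·0.80^9 = 0.2684355
P(X ≤ 1) = 0.3758096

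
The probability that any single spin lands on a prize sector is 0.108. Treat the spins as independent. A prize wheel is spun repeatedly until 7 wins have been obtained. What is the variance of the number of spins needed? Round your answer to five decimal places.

535.32236

Y = total spins until the seventh success; negative binomial with r=7, p=0.108.
Var(Y) = r(1−p)/p² = 7·0.892 / 0.108² = 535.3223594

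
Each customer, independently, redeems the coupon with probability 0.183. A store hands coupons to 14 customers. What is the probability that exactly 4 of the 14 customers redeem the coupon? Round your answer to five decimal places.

0.14875

X ~ Binomial(n=14, p=0.183).
P(X=4) = C(14,4) · p^4 · (1−p)^10
= 1001 · 0.0011215 · 0.1325 = 0.1487507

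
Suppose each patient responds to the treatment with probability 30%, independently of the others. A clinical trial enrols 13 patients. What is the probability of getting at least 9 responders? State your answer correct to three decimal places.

X ~ Binomial(13, 0.30); P(X ≥ 9) = Σ C(13,k) p^k (1−p)^(13−k) over k:
  k=9: C(13,9)·0.30^9·0.70^4 = 0.00338
  k=10: C(13,10)·0.30^10·0.70^3 = 0.00058
  k=11: C(13,11)·0.30^11·0.70^2 = 0.00007
  k=12: C(13,12)·0.30^12·0.70^1 = 0.00000
  k=13: C(13,13)·0.30^13·0.70^0 = 0.00000
Total = 0.00403

0.004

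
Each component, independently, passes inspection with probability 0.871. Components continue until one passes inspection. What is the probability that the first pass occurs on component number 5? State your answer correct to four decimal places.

Geometric (trials to first success), p = 0.871.
P(Y = 5) = (1−p)^4 · p = 0.00027692 · 0.871 = 0.000241

0.0002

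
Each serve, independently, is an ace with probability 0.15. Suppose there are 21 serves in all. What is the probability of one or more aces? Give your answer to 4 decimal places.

P(at least one) = 1 − P(none) = 1 − (1 − 0.15)^21
= 1 − 0.032946 = 0.967054

0.9671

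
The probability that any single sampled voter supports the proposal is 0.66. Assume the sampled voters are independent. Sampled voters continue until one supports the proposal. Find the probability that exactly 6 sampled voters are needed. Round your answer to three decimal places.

0.003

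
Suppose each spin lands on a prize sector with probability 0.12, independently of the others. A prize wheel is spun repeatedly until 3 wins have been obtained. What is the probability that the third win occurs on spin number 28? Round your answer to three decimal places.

0.025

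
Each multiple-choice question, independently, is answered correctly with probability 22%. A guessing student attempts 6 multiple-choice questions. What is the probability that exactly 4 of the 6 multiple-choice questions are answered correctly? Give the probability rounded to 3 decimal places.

0.021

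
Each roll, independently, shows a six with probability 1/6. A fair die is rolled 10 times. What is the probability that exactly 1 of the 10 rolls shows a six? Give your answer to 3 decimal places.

X ~ Binomial(n=10, p=0.166667).
P(X=1) = C(10,1) · p^1 · (1−p)^9
= 10 · 0.16667 · 0.19381 = 0.32301

0.323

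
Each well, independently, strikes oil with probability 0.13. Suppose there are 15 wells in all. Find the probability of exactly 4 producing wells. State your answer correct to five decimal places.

0.08426

X ~ Binomial(n=15, p=0.13).
P(X=4) = C(15,4) · p^4 · (1−p)^11
= 1365 · 0.00028561 · 0.21613 = 0.0842593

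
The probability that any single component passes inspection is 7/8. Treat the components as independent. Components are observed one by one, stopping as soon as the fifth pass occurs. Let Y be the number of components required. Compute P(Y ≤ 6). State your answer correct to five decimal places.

0.83348

Finishing within 6 components ⇔ at least 5 successes in the first 6. With X ~ Binomial(6, 0.875), P(Y ≤ 6) = 1 − P(X ≤ 4).
  k=0: C(6,0)·0.875^0·0.125^6 = 0.0000038
  k=1: C(6,1)·0.875^1·0.125^5 = 0.0001602
  k=2: C(6,2)·0.875^2·0.125^4 = 0.0028038
  k=3: C(6,3)·0.875^3·0.125^3 = 0.0261688
  k=4: C(6,4)·0.875^4·0.125^2 = 0.1373863
1 − 0.1665230 = 0.8334770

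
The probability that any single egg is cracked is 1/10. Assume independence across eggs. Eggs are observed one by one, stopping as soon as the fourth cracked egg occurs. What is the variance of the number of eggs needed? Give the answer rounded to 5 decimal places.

360.00000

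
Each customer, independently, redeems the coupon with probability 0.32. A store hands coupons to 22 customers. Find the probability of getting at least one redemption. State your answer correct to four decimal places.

P(at least one) = 1 − P(none) = 1 − (1 − 0.32)^22
= 1 − 0.000207 = 0.999793

0.9998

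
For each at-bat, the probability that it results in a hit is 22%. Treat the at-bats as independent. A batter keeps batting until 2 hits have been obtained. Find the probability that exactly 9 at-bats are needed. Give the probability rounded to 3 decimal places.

Y = trial on which the second success occurs; negative binomial, r=2, p=0.22.
P(Y=9) = C(8,1) · p^2 · (1−p)^7
= 8 · 0.0484 · 0.17566 = 0.06801

0.068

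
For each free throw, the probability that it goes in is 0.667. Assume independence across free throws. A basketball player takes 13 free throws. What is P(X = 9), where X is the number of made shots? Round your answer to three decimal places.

0.230

X ~ Binomial(n=13, p=0.667).
P(X=9) = C(13,9) · p^9 · (1−p)^4
= 715 · 0.02613 · 0.012296 = 0.22973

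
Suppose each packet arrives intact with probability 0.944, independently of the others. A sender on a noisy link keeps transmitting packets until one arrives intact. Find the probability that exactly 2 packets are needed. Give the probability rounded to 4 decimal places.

0.0529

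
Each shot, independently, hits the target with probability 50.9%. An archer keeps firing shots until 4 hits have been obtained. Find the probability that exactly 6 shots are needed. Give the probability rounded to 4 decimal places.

0.1618

Y = trial on which the fourth success occurs; negative binomial, r=4, p=0.509.
P(Y=6) = C(5,3) · p^4 · (1−p)^2
= 10 · 0.067123 · 0.24108 = 0.161821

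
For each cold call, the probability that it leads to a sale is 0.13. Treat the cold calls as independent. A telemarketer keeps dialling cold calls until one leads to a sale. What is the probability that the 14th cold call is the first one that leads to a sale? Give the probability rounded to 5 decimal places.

Geometric (trials to first success), p = 0.13.
P(Y = 14) = (1−p)^13 · p = 0.16359 · 0.13 = 0.0212664

0.02127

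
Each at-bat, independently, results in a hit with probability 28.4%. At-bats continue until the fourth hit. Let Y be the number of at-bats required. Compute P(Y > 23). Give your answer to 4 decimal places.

Needing more than 23 at-bats ⇔ fewer than 4 successes in the first 23. With X ~ Binomial(23, 0.284), P(Y > 23) = P(X ≤ 3).
  k=0: C(23,0)·0.284^0·0.716^23 = 0.000460
  k=1: C(23,1)·0.284^1·0.716^22 = 0.004199
  k=2: C(23,2)·0.284^2·0.716^21 = 0.018320
  k=3: C(23,3)·0.284^3·0.716^20 = 0.050867
P(X ≤ 3) = 0.073846

0.0738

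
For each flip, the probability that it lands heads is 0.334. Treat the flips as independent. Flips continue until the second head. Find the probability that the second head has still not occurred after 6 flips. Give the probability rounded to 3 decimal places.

Needing more than 6 flips ⇔ fewer than 2 successes in the first 6. With X ~ Binomial(6, 0.334), P(Y > 6) = P(X ≤ 1).
  k=0: C(6,0)·0.334^0·0.666^6 = 0.08727
  k=1: C(6,1)·0.334^1·0.666^5 = 0.26258
P(X ≤ 1) = 0.34985

0.350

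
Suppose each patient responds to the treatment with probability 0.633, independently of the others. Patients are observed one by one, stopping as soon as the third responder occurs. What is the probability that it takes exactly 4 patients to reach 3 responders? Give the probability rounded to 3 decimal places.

Y = trial on which the third success occurs; negative binomial, r=3, p=0.633.
P(Y=4) = C(3,2) · p^3 · (1−p)^1
= 3 · 0.25364 · 0.367 = 0.27925

0.279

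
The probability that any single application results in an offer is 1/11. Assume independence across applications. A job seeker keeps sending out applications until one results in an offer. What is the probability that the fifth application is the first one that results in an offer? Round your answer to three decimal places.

Geometric (trials to first success), p = 0.090909.
P(Y = 5) = (1−p)^4 · p = 0.68301 · 0.090909 = 0.06209

0.062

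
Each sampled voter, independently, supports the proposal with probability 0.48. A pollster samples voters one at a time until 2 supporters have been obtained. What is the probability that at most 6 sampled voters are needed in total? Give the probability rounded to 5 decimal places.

0.87073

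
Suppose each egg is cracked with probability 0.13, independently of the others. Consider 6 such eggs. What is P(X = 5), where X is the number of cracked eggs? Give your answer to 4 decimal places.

X ~ Binomial(n=6, p=0.13).
P(X=5) = C(6,5) · p^5 · (1−p)^1
= 6 · 3.7129e-05 · 0.87 = 0.000194

0.0002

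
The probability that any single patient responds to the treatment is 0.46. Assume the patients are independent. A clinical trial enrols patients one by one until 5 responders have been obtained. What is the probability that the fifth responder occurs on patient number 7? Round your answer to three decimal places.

0.090

Y = trial on which the fifth success occurs; negative binomial, r=5, p=0.46.
P(Y=7) = C(6,4) · p^5 · (1−p)^2
= 15 · 0.020596 · 0.2916 = 0.09009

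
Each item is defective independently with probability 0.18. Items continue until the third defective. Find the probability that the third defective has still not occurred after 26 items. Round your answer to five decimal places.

Needing more than 26 items ⇔ fewer than 3 successes in the first 26. With X ~ Binomial(26, 0.18), P(Y > 26) = P(X ≤ 2).
  k=0: C(26,0)·0.18^0·0.82^26 = 0.0057433
  k=1: C(26,1)·0.18^1·0.82^25 = 0.0327787
  k=2: C(26,2)·0.18^2·0.82^24 = 0.0899416
P(X ≤ 2) = 0.1284637

0.12846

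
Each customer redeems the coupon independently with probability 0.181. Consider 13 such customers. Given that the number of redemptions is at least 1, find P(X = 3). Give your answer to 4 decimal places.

0.2488

X ~ Binomial(13, 0.181). Want P(X=3 | X≥1) = P(X=3) / P(X≥1).
P(X=3) = C(13,3)·0.181^3·0.819^10 = 0.230272
P(X≥1) = 1 − 0.074592 = 0.925408
Ratio = 0.230272 / 0.925408 = 0.248833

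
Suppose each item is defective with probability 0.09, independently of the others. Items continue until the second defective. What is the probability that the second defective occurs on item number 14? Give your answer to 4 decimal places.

0.0340

Y = trial on which the second success occurs; negative binomial, r=2, p=0.09.
P(Y=14) = C(13,1) · p^2 · (1−p)^12
= 13 · 0.0081 · 0.32248 = 0.033957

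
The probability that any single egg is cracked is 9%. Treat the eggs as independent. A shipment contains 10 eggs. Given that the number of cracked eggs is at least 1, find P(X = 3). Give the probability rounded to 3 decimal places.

0.074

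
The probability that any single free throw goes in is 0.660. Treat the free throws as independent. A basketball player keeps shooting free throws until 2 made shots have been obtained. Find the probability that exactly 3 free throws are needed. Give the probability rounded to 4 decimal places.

Y = trial on which the second success occurs; negative binomial, r=2, p=0.66.
P(Y=3) = C(2,1) · p^2 · (1−p)^1
= 2 · 0.4356 · 0.34 = 0.296208

0.2962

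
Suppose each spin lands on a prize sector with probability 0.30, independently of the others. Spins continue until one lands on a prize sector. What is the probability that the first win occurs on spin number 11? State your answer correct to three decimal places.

0.008

Geometric (trials to first success), p = 0.30.
P(Y = 11) = (1−p)^10 · p = 0.028248 · 0.30 = 0.00847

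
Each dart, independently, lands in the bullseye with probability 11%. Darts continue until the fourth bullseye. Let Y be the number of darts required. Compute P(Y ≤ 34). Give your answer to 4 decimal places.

0.5231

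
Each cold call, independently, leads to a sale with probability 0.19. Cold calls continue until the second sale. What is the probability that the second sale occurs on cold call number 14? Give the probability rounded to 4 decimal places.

0.0374

Y = trial on which the second success occurs; negative binomial, r=2, p=0.19.
P(Y=14) = C(13,1) · p^2 · (1−p)^12
= 13 · 0.0361 · 0.079766 = 0.037434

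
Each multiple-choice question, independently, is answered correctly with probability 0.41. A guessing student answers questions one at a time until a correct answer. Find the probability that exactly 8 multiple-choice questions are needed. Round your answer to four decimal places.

0.0102

Geometric (trials to first success), p = 0.41.
P(Y = 8) = (1−p)^7 · p = 0.024887 · 0.41 = 0.010203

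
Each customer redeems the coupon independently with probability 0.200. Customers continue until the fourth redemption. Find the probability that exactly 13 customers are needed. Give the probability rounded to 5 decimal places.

0.04724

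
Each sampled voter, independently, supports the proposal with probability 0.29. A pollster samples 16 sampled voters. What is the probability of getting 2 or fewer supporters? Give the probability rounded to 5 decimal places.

X ~ Binomial(16, 0.29); P(X ≤ 2) = Σ C(16,k) p^k (1−p)^(16−k) over k:
  k=0: C(16,0)·0.29^0·0.71^16 = 0.0041700
  k=1: C(16,1)·0.29^1·0.71^15 = 0.0272517
  k=2: C(16,2)·0.29^2·0.71^14 = 0.0834822
Total = 0.1149039

0.11490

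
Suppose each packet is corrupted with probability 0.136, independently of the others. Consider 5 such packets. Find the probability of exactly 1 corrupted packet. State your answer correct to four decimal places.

0.3789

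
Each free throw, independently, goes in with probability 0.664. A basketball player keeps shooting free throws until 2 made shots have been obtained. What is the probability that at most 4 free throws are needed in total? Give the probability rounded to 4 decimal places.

0.8865

Finishing within 4 free throws ⇔ at least 2 successes in the first 4. With X ~ Binomial(4, 0.664), P(Y ≤ 4) = 1 − P(X ≤ 1).
  k=0: C(4,0)·0.664^0·0.336^4 = 0.012746
  k=1: C(4,1)·0.664^1·0.336^3 = 0.100750
1 − 0.113496 = 0.886504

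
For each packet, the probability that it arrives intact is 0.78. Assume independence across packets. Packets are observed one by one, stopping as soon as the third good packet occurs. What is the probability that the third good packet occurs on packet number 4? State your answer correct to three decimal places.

Y = trial on which the third success occurs; negative binomial, r=3, p=0.78.
P(Y=4) = C(3,2) · p^3 · (1−p)^1
= 3 · 0.47455 · 0.22 = 0.31320

0.313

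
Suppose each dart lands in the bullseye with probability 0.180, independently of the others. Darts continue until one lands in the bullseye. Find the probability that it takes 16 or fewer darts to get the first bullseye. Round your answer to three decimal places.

0.958

Y = number of darts to the first success; geometric, p = 0.18.
P(Y ≤ 16) = 1 − (1−p)^16 = 1 − 0.04179 = 0.95821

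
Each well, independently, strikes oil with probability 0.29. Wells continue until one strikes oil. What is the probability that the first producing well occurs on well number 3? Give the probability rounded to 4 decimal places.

Geometric (trials to first success), p = 0.29.
P(Y = 3) = (1−p)^2 · p = 0.5041 · 0.29 = 0.146189

0.1462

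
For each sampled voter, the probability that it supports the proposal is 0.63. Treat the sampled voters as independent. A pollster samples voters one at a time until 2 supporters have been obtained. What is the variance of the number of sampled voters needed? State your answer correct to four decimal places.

Y = total sampled voters until the second success; negative binomial with r=2, p=0.63.
Var(Y) = r(1−p)/p² = 2·0.37 / 0.63² = 1.864449

1.8644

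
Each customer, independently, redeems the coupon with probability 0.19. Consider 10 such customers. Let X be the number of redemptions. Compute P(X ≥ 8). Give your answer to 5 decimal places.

X ~ Binomial(10, 0.19); P(X ≥ 8) = Σ C(10,k) p^k (1−p)^(10−k) over k:
  k=8: C(10,8)·0.19^8·0.81^2 = 0.0000501
  k=9: C(10,9)·0.19^9·0.81^1 = 0.0000026
  k=10: C(10,10)·0.19^10·0.81^0 = 0.0000001
Total = 0.0000528

0.00005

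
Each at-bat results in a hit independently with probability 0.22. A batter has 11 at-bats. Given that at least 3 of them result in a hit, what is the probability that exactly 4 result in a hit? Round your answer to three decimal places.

X ~ Binomial(11, 0.22). Want P(X=4 | X≥3) = P(X=4) / P(X≥3).
P(X=4) = C(11,4)·0.22^4·0.78^7 = 0.13579
P(X≥3) = 1 − 0.06502 − 0.20173 − 0.28449 = 0.44877
Ratio = 0.13579 / 0.44877 = 0.30258

0.303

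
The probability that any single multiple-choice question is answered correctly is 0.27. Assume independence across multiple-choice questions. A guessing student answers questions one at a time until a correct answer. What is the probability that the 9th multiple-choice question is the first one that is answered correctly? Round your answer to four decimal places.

0.0218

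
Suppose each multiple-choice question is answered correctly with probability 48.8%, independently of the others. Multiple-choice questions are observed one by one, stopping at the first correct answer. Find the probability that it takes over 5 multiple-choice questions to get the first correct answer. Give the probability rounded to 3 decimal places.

Y = number of multiple-choice questions to the first success; geometric, p = 0.488.
P(Y > 5) = P(first 5 all fail) = (1−p)^5 = 0.03518

0.035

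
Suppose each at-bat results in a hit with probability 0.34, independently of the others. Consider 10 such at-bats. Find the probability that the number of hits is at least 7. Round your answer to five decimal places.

0.02204

X ~ Binomial(10, 0.34); P(X ≥ 7) = Σ C(10,k) p^k (1−p)^(10−k) over k:
  k=7: C(10,7)·0.34^7·0.66^3 = 0.0181203
  k=8: C(10,8)·0.34^8·0.66^2 = 0.0035005
  k=9: C(10,9)·0.34^9·0.66^1 = 0.0004007
  k=10: C(10,10)·0.34^10·0.66^0 = 0.0000206
Total = 0.0220422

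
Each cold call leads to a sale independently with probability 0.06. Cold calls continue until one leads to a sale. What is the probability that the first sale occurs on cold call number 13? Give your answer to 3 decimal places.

Geometric (trials to first success), p = 0.06.
P(Y = 13) = (1−p)^12 · p = 0.47592 · 0.06 = 0.02856

0.029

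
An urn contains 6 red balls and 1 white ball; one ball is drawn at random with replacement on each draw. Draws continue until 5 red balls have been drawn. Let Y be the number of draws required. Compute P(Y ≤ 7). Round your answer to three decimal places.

0.935

Finishing within 7 draws ⇔ at least 5 successes in the first 7. With X ~ Binomial(7, 0.857143), P(Y ≤ 7) = 1 − P(X ≤ 4).
  k=0: C(7,0)·0.857143^0·0.142857^7 = 0.00000
  k=1: C(7,1)·0.857143^1·0.142857^6 = 0.00005
  k=2: C(7,2)·0.857143^2·0.142857^5 = 0.00092
  k=3: C(7,3)·0.857143^3·0.142857^4 = 0.00918
  k=4: C(7,4)·0.857143^4·0.142857^3 = 0.05508
1 − 0.06523 = 0.93477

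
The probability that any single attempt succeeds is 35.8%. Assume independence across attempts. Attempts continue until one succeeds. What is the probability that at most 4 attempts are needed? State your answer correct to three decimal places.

0.830

Y = number of attempts to the first success; geometric, p = 0.358.
P(Y ≤ 4) = 1 − (1−p)^4 = 1 − 0.16988 = 0.83012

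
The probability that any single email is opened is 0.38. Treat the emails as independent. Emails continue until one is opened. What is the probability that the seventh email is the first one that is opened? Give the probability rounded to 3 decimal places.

0.022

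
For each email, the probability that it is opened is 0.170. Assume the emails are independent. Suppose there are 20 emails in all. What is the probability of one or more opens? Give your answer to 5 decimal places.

0.97593

P(at least one) = 1 − P(none) = 1 − (1 − 0.17)^20
= 1 − 0.0240748 = 0.9759252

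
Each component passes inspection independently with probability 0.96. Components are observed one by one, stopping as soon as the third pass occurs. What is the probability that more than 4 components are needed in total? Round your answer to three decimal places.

Needing more than 4 components ⇔ fewer than 3 successes in the first 4. With X ~ Binomial(4, 0.96), P(Y > 4) = P(X ≤ 2).
  k=0: C(4,0)·0.96^0·0.04^4 = 0.00000
  k=1: C(4,1)·0.96^1·0.04^3 = 0.00025
  k=2: C(4,2)·0.96^2·0.04^2 = 0.00885
P(X ≤ 2) = 0.00910

0.009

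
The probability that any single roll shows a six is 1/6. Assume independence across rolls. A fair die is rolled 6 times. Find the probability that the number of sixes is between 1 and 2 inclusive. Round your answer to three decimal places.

0.603

X ~ Binomial(6, 0.166667); P(1 ≤ X ≤ 2) = Σ C(6,k) p^k (1−p)^(6−k) over k:
  k=1: C(6,1)·0.166667^1·0.833333^5 = 0.40188
  k=2: C(6,2)·0.166667^2·0.833333^4 = 0.20094
Total = 0.60282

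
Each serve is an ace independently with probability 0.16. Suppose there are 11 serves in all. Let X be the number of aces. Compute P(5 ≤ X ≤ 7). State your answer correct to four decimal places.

X ~ Binomial(11, 0.16); P(5 ≤ X ≤ 7) = Σ C(11,k) p^k (1−p)^(11−k) over k:
  k=5: C(11,5)·0.16^5·0.84^6 = 0.017018
  k=6: C(11,6)·0.16^6·0.84^5 = 0.003242
  k=7: C(11,7)·0.16^7·0.84^4 = 0.000441
Total = 0.020701

0.0207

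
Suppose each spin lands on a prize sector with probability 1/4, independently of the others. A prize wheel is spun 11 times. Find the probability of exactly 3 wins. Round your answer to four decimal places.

0.2581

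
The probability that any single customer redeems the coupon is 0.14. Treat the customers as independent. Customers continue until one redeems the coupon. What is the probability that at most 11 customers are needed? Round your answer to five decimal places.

0.80968

Y = number of customers to the first success; geometric, p = 0.14.
P(Y ≤ 11) = 1 − (1−p)^11 = 1 − 0.1903194 = 0.8096806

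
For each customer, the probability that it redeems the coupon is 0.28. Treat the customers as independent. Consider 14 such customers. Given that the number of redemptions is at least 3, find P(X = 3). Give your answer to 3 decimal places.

X ~ Binomial(14, 0.28). Want P(X=3 | X≥3) = P(X=3) / P(X≥3).
P(X=3) = C(14,3)·0.28^3·0.72^11 = 0.21539
P(X≥3) = 1 − 0.01006 − 0.05478 − 0.13847 = 0.79669
Ratio = 0.21539 / 0.79669 = 0.27036

0.270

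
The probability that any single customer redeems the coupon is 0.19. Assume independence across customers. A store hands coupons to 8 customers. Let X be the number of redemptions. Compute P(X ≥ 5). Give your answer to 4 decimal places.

0.0083

X ~ Binomial(8, 0.19); P(X ≥ 5) = Σ C(8,k) p^k (1−p)^(8−k) over k:
  k=5: C(8,5)·0.19^5·0.81^3 = 0.007369
  k=6: C(8,6)·0.19^6·0.81^2 = 0.000864
  k=7: C(8,7)·0.19^7·0.81^1 = 0.000058
  k=8: C(8,8)·0.19^8·0.81^0 = 0.000002
Total = 0.008293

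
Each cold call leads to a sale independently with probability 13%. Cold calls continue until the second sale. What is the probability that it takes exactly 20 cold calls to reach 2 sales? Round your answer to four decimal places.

0.0262

Y = trial on which the second success occurs; negative binomial, r=2, p=0.13.
P(Y=20) = C(19,1) · p^2 · (1−p)^18
= 19 · 0.0169 · 0.081535 = 0.026181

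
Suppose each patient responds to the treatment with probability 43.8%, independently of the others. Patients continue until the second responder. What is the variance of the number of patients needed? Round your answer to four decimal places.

Y = total patients until the second success; negative binomial with r=2, p=0.438.
Var(Y) = r(1−p)/p² = 2·0.562 / 0.438² = 5.858927

5.8589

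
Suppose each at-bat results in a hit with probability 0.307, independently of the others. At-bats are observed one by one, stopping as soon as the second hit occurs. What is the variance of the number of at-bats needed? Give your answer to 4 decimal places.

14.7057

Y = total at-bats until the second success; negative binomial with r=2, p=0.307.
Var(Y) = r(1−p)/p² = 2·0.693 / 0.307² = 14.705726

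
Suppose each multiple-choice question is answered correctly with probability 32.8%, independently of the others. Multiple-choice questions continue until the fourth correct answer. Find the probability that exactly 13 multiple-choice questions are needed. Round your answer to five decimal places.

0.07116

Y = trial on which the fourth success occurs; negative binomial, r=4, p=0.328.
P(Y=13) = C(12,3) · p^4 · (1−p)^9
= 220 · 0.011574 · 0.027946 = 0.0711609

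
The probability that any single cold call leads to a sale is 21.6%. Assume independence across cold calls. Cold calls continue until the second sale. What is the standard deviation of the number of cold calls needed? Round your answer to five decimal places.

5.79721

Y = total cold calls until the second success; negative binomial with r=2, p=0.216.
SD(Y) = √[r(1−p)/p²] = √(33.6076818) = 5.7972133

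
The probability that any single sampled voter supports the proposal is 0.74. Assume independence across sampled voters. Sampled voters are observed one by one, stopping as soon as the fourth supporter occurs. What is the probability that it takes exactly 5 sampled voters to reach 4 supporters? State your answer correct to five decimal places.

0.31186

Y = trial on which the fourth success occurs; negative binomial, r=4, p=0.74.
P(Y=5) = C(4,3) · p^4 · (1−p)^1
= 4 · 0.29987 · 0.26 = 0.3118604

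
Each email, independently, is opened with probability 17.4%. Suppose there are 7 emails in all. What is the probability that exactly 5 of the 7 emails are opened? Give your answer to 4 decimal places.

0.0023

X ~ Binomial(n=7, p=0.174).
P(X=5) = C(7,5) · p^5 · (1−p)^2
= 21 · 0.00015949 · 0.68228 = 0.002285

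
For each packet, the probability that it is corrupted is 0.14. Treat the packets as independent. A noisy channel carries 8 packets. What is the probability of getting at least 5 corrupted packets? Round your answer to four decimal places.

X ~ Binomial(8, 0.14); P(X ≥ 5) = Σ C(8,k) p^k (1−p)^(8−k) over k:
  k=5: C(8,5)·0.14^5·0.86^3 = 0.001916
  k=6: C(8,6)·0.14^6·0.86^2 = 0.000156
  k=7: C(8,7)·0.14^7·0.86^1 = 0.000007
  k=8: C(8,8)·0.14^8·0.86^0 = 0.000000
Total = 0.002079

0.0021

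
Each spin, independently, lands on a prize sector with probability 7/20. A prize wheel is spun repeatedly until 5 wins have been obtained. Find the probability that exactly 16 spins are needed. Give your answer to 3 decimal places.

0.063

Y = trial on which the fifth success occurs; negative binomial, r=5, p=0.35.
P(Y=16) = C(15,4) · p^5 · (1−p)^11
= 1365 · 0.0052522 · 0.0087508 = 0.06274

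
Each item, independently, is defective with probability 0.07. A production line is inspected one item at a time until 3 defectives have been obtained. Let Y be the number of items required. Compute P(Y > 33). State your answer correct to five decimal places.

0.59046

Needing more than 33 items ⇔ fewer than 3 successes in the first 33. With X ~ Binomial(33, 0.07), P(Y > 33) = P(X ≤ 2).
  k=0: C(33,0)·0.07^0·0.93^33 = 0.0911879
  k=1: C(33,1)·0.07^1·0.93^32 = 0.2264990
  k=2: C(33,2)·0.07^2·0.93^31 = 0.2727730
P(X ≤ 2) = 0.5904600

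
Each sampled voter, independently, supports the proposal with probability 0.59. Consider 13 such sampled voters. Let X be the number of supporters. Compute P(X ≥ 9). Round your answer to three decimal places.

X ~ Binomial(13, 0.59); P(X ≥ 9) = Σ C(13,k) p^k (1−p)^(13−k) over k:
  k=9: C(13,9)·0.59^9·0.41^4 = 0.17503
  k=10: C(13,10)·0.59^10·0.41^3 = 0.10075
  k=11: C(13,11)·0.59^11·0.41^2 = 0.03954
  k=12: C(13,12)·0.59^12·0.41^1 = 0.00948
  k=13: C(13,13)·0.59^13·0.41^0 = 0.00105
Total = 0.32585

0.326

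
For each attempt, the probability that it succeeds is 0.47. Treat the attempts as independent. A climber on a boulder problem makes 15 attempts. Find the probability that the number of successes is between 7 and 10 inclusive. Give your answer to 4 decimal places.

X ~ Binomial(15, 0.47); P(7 ≤ X ≤ 10) = Σ C(15,k) p^k (1−p)^(15−k) over k:
  k=7: C(15,7)·0.47^7·0.53^8 = 0.202974
  k=8: C(15,8)·0.47^8·0.53^7 = 0.179996
  k=9: C(15,9)·0.47^9·0.53^6 = 0.124148
  k=10: C(15,10)·0.47^10·0.53^5 = 0.066056
Total = 0.573174

0.5732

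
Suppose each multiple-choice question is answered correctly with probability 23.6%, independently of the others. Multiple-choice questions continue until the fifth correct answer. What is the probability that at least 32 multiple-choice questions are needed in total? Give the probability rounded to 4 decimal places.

0.1126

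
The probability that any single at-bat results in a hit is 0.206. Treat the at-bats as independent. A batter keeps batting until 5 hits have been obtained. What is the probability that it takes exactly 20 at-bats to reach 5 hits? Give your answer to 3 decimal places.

0.045

Y = trial on which the fifth success occurs; negative binomial, r=5, p=0.206.
P(Y=20) = C(19,4) · p^5 · (1−p)^15
= 3876 · 0.00037097 · 0.031427 = 0.04519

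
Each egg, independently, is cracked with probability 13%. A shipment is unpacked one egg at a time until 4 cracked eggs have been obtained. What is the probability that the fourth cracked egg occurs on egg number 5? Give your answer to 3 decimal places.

0.001

Y = trial on which the fourth success occurs; negative binomial, r=4, p=0.13.
P(Y=5) = C(4,3) · p^4 · (1−p)^1
= 4 · 0.00028561 · 0.87 = 0.00099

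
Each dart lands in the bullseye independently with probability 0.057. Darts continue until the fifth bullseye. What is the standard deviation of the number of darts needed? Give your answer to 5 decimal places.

Y = total darts until the fifth success; negative binomial with r=5, p=0.057.
SD(Y) = √[r(1−p)/p²] = √(1451.2157587) = 38.0948259

38.09483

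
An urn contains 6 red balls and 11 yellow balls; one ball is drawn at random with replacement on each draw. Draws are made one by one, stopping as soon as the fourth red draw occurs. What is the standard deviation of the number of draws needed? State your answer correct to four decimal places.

Y = total draws until the fourth success; negative binomial with r=4, p=0.352941.
SD(Y) = √[r(1−p)/p²] = √(20.777778) = 4.558265

4.5583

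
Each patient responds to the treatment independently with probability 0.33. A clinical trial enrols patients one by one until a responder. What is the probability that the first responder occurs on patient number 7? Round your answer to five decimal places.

Geometric (trials to first success), p = 0.33.
P(Y = 7) = (1−p)^6 · p = 0.090458 · 0.33 = 0.0298513

0.02985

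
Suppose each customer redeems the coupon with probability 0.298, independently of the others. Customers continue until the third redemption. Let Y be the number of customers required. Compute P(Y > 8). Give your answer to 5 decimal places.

0.55686

Needing more than 8 customers ⇔ fewer than 3 successes in the first 8. With X ~ Binomial(8, 0.298), P(Y > 8) = P(X ≤ 2).
  k=0: C(8,0)·0.298^0·0.702^8 = 0.0589789
  k=1: C(8,1)·0.298^1·0.702^7 = 0.2002931
  k=2: C(8,2)·0.298^2·0.702^6 = 0.2975865
P(X ≤ 2) = 0.5568586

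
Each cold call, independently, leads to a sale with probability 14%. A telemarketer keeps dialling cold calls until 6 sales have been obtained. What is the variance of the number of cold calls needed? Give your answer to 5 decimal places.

Y = total cold calls until the sixth success; negative binomial with r=6, p=0.14.
Var(Y) = r(1−p)/p² = 6·0.86 / 0.14² = 263.2653061

263.26531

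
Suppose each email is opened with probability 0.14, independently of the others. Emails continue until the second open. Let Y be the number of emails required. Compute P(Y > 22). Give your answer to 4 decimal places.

Needing more than 22 emails ⇔ fewer than 2 successes in the first 22. With X ~ Binomial(22, 0.14), P(Y > 22) = P(X ≤ 1).
  k=0: C(22,0)·0.14^0·0.86^22 = 0.036221
  k=1: C(22,1)·0.14^1·0.86^21 = 0.129723
P(X ≤ 1) = 0.165945

0.1659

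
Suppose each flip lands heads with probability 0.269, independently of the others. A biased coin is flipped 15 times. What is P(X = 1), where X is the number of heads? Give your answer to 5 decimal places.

X ~ Binomial(n=15, p=0.269).
P(X=1) = C(15,1) · p^1 · (1−p)^14
= 15 · 0.269 · 0.012441 = 0.0501980

0.05020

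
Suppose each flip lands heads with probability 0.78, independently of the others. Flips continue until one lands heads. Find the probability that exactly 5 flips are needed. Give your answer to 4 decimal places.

0.0018

Geometric (trials to first success), p = 0.78.
P(Y = 5) = (1−p)^4 · p = 0.0023426 · 0.78 = 0.001827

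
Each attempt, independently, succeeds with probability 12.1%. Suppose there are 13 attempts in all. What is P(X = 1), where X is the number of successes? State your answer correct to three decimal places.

0.335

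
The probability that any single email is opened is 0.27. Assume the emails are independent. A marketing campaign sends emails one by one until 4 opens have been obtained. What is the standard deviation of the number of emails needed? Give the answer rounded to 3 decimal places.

6.329

Y = total emails until the fourth success; negative binomial with r=4, p=0.27.
SD(Y) = √[r(1−p)/p²] = √(40.05487) = 6.32889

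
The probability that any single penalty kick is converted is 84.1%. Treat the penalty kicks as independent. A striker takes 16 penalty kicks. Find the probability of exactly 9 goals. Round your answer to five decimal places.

X ~ Binomial(n=16, p=0.841).
P(X=9) = C(16,9) · p^9 · (1−p)^7
= 11440 · 0.21046 · 2.5691e-06 = 0.0061854

0.00619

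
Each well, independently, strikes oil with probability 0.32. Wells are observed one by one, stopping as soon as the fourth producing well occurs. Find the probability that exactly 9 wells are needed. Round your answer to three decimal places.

Y = trial on which the fourth success occurs; negative binomial, r=4, p=0.32.
P(Y=9) = C(8,3) · p^4 · (1−p)^5
= 56 · 0.010486 · 0.14539 = 0.08538

0.085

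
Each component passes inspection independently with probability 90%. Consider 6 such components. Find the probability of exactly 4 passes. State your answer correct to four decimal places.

0.0984

X ~ Binomial(n=6, p=0.90).
P(X=4) = C(6,4) · p^4 · (1−p)^2
= 15 · 0.6561 · 0.01 = 0.098415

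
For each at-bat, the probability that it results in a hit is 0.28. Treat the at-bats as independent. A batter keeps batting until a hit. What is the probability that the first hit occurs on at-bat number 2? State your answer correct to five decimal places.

0.20160

Geometric (trials to first success), p = 0.28.
P(Y = 2) = (1−p)^1 · p = 0.72 · 0.28 = 0.2016000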